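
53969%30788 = 23181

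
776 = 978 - 202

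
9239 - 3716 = 5523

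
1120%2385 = 1120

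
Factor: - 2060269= - 53^1*38873^1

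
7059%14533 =7059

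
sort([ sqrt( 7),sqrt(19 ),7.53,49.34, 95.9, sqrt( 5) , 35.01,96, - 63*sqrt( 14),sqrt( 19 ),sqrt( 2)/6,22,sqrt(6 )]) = [ - 63*sqrt( 14),sqrt( 2 )/6,sqrt( 5) , sqrt( 6),sqrt( 7 ), sqrt( 19 ),sqrt(  19), 7.53,22, 35.01, 49.34,95.9,96 ] 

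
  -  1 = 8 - 9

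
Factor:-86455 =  - 5^1*17291^1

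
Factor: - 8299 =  - 43^1*193^1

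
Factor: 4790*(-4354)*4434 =-92473996440 = -2^3 * 3^1*5^1*7^1*311^1*479^1 * 739^1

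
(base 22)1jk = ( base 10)922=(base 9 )1234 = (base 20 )262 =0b1110011010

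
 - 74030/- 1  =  74030 + 0/1 = 74030.00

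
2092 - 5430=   -  3338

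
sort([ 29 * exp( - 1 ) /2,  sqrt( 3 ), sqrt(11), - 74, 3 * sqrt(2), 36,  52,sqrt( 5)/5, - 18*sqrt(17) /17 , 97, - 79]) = [ - 79, - 74, - 18*sqrt( 17 ) /17,sqrt( 5)/5 , sqrt( 3),sqrt( 11),3*sqrt(2), 29 * exp (  -  1) /2, 36,52,  97]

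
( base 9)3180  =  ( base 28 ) 2RG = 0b100100100100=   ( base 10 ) 2340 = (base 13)10B0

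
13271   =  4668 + 8603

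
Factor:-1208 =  - 2^3*151^1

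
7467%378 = 285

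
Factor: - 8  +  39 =31 =31^1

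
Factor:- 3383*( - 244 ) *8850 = 7305250200 = 2^3*  3^1 * 5^2 * 17^1*59^1*61^1*199^1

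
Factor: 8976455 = 5^1*19^1  *61^1*1549^1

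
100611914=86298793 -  - 14313121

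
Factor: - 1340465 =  - 5^1 * 7^1*38299^1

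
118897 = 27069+91828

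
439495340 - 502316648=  - 62821308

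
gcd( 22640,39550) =10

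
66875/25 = 2675 = 2675.00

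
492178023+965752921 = 1457930944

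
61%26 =9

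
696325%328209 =39907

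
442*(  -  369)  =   - 163098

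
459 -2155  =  -1696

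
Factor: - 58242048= - 2^10*3^1 * 18959^1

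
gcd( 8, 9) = 1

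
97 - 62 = 35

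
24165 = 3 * 8055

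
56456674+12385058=68841732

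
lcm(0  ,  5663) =0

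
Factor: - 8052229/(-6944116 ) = 2^ (  -  2 ) * 1736029^( - 1) * 8052229^1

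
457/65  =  7 +2/65  =  7.03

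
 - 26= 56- 82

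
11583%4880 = 1823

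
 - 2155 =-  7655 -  - 5500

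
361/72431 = 361/72431 = 0.00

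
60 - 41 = 19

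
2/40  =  1/20=0.05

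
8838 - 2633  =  6205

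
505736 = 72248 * 7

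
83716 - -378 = 84094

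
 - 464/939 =-464/939= -0.49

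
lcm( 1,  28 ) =28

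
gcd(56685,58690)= 5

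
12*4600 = 55200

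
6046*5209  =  31493614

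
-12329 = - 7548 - 4781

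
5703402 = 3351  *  1702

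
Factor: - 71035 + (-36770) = -3^1 * 5^1*7187^1 = -107805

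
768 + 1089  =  1857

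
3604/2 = 1802=1802.00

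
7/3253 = 7/3253 = 0.00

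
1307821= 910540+397281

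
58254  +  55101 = 113355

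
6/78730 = 3/39365= 0.00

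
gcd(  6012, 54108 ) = 6012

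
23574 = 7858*3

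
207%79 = 49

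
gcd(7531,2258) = 1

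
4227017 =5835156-1608139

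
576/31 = 18 + 18/31 = 18.58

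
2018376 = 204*9894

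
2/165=2/165 = 0.01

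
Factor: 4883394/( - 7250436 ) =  - 2^(-1 ) *3^( - 1)*47^1 * 17317^1*201401^( - 1 ) = -813899/1208406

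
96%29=9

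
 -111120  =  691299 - 802419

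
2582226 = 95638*27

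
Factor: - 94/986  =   - 17^( - 1)*29^ (-1 )*47^1 = - 47/493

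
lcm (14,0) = 0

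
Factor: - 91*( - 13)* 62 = 73346 = 2^1* 7^1 * 13^2 * 31^1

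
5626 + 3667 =9293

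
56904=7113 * 8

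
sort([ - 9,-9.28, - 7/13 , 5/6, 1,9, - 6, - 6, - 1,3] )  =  [  -  9.28, - 9,-6,-6, - 1, - 7/13, 5/6 , 1,  3, 9 ] 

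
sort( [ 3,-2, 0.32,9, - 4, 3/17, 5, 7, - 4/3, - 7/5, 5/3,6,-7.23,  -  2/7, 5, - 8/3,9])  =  [ - 7.23 , - 4,-8/3 ,  -  2, - 7/5, - 4/3,  -  2/7, 3/17 , 0.32, 5/3,3,  5,5, 6,7,9,9]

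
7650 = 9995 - 2345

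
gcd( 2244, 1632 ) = 204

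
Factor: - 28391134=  - 2^1*653^1*21739^1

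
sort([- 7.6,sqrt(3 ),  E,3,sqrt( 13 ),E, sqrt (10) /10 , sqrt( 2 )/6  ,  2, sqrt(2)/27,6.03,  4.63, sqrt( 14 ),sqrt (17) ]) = [ - 7.6,sqrt( 2)/27 , sqrt( 2 )/6 , sqrt( 10 ) /10, sqrt(3),2,E,E,3,sqrt( 13 ),sqrt (14),sqrt( 17 ), 4.63,6.03]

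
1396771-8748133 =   -  7351362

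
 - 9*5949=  -53541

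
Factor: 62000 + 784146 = 2^1*7^1*19^1*3181^1 = 846146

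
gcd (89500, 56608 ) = 4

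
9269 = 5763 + 3506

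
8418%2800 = 18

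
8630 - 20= 8610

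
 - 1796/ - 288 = 449/72 = 6.24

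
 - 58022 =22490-80512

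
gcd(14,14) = 14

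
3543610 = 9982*355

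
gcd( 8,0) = 8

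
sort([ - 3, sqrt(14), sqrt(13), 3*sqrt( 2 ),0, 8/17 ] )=[-3,0 , 8/17,sqrt(13), sqrt(14) , 3*sqrt(2 ) ]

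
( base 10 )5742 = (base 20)e72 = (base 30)6BC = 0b1011001101110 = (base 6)42330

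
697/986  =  41/58 =0.71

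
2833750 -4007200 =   -  1173450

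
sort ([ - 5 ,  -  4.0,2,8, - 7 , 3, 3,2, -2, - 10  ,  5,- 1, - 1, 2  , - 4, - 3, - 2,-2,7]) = [ - 10, - 7, - 5,  -  4.0, - 4, - 3, - 2, - 2,  -  2, - 1, - 1, 2,2,2 , 3, 3,  5,7,8] 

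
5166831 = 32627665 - 27460834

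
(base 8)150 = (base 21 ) 4K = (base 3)10212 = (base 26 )40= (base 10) 104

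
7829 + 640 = 8469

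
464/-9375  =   - 464/9375 = - 0.05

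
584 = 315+269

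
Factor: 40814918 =2^1*71^1*83^1*3463^1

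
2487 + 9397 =11884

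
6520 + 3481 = 10001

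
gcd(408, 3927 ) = 51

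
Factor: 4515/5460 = 43/52 = 2^ (-2)*13^ ( - 1 )*43^1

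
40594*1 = 40594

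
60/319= 60/319 = 0.19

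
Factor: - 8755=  - 5^1*17^1* 103^1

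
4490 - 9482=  - 4992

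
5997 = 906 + 5091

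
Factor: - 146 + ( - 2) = - 148 = -2^2*37^1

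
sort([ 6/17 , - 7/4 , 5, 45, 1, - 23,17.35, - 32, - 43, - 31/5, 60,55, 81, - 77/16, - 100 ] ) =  [ - 100, - 43, - 32, - 23, - 31/5, - 77/16, - 7/4,6/17, 1, 5, 17.35,45 , 55,60, 81]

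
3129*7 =21903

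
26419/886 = 26419/886 = 29.82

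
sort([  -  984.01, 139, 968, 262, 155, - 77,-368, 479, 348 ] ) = [ -984.01 , - 368,-77,139, 155,262, 348, 479, 968 ] 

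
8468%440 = 108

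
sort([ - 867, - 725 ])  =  [-867,-725]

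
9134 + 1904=11038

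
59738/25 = 2389 + 13/25 = 2389.52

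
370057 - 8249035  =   - 7878978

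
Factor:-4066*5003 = -20342198 =-2^1*19^1 *107^1  *5003^1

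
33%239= 33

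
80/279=80/279 = 0.29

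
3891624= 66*58964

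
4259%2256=2003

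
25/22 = 1 + 3/22 = 1.14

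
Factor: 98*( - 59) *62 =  - 2^2*7^2*31^1*59^1 = - 358484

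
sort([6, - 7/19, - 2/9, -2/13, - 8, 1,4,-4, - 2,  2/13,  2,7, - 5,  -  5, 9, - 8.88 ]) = [ - 8.88  , - 8, - 5, - 5,  -  4 , - 2, - 7/19, - 2/9, - 2/13,2/13,1,2, 4,6,7,  9] 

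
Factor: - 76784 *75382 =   -  5788131488 =- 2^5 * 4799^1*37691^1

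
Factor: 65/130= 1/2 =2^( - 1) 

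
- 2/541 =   -  2/541  =  -0.00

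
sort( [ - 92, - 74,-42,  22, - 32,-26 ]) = [  -  92,  -  74 ,  -  42,-32, - 26,  22]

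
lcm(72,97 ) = 6984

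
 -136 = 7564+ -7700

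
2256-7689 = - 5433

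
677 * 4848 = 3282096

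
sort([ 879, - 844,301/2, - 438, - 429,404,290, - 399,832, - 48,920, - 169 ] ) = [ - 844, - 438, - 429, - 399, - 169, - 48,301/2,290,404 , 832,879,920]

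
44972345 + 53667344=98639689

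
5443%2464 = 515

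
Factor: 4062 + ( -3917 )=145 = 5^1*29^1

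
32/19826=16/9913 = 0.00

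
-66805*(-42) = 2805810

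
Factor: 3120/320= 2^( - 2 )*3^1*13^1 =39/4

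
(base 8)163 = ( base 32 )3J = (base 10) 115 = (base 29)3S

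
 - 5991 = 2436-8427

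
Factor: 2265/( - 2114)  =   - 15/14 = -2^( - 1 )*3^1*5^1*7^(-1)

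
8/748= 2/187 = 0.01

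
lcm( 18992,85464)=170928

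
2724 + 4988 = 7712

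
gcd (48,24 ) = 24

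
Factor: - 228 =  - 2^2 * 3^1 * 19^1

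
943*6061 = 5715523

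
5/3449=5/3449 =0.00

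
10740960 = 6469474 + 4271486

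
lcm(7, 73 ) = 511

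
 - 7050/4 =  - 3525/2 = - 1762.50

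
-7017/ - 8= 877+ 1/8 = 877.12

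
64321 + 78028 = 142349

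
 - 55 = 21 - 76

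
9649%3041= 526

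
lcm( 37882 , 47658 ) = 1477398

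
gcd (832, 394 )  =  2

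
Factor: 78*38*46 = 136344=   2^3*3^1*13^1 * 19^1*23^1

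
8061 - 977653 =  - 969592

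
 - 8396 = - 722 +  - 7674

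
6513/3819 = 2171/1273 =1.71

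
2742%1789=953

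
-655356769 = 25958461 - 681315230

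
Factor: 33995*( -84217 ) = -2862956915 = - 5^1*7^1 * 13^1* 53^1*  227^1 * 523^1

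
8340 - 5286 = 3054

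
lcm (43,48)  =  2064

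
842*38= 31996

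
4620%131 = 35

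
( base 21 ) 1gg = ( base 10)793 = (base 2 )1100011001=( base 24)191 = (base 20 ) 1JD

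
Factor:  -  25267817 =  - 113^1*311^1*719^1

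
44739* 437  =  19550943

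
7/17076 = 7/17076 = 0.00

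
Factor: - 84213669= - 3^1*89^1 * 315407^1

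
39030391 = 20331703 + 18698688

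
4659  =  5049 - 390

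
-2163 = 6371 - 8534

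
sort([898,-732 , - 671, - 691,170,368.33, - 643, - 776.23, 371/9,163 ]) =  [ - 776.23, - 732, - 691,  -  671,-643,  371/9 , 163,170,368.33,898]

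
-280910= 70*(-4013 )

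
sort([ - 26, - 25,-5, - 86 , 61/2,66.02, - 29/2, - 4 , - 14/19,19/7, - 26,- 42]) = [ - 86, - 42, - 26,  -  26, - 25 , - 29/2 , - 5, - 4,-14/19, 19/7,61/2,66.02]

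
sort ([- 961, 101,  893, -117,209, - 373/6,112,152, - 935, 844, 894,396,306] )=[  -  961, - 935,-117, - 373/6, 101,112,152,209,306,396,844, 893,  894]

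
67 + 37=104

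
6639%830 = 829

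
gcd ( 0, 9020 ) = 9020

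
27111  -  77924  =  -50813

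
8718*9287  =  80964066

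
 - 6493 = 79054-85547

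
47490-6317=41173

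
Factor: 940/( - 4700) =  - 1/5= - 5^( - 1)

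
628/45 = 13 + 43/45 = 13.96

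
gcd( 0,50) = 50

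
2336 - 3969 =-1633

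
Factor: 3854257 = 11^1*17^1*20611^1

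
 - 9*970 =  - 8730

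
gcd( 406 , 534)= 2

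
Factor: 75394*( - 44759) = -3374560046= - 2^1 * 11^2*13^1 * 23^1*149^1*313^1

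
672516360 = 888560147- 216043787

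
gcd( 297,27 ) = 27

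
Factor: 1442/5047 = 2^1*7^( - 1) = 2/7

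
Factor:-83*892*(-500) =2^4 * 5^3*83^1*223^1 = 37018000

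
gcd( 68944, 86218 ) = 2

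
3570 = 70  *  51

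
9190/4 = 4595/2  =  2297.50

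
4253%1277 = 422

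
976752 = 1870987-894235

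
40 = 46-6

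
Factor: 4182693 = 3^1*179^1* 7789^1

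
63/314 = 63/314 = 0.20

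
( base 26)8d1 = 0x1673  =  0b1011001110011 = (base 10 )5747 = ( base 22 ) BJ5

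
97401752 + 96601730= 194003482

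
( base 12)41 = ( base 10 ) 49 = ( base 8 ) 61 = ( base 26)1n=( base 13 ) 3a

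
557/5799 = 557/5799 = 0.10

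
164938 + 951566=1116504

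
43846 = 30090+13756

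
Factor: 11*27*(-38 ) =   -  11286 = -  2^1*3^3*  11^1 * 19^1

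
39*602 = 23478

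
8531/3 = 2843 + 2/3 =2843.67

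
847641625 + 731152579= 1578794204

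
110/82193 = 110/82193 = 0.00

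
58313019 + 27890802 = 86203821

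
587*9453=5548911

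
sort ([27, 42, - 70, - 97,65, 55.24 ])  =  [ - 97, - 70,27,42,55.24,65 ] 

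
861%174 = 165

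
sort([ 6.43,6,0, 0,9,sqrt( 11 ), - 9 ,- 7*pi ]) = [ - 7*pi, - 9, 0, 0, sqrt( 11 ), 6, 6.43, 9 ] 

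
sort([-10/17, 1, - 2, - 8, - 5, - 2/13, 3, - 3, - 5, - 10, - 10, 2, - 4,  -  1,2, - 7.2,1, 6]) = [  -  10 ,  -  10, - 8, - 7.2,-5,-5 , - 4, - 3, - 2, - 1, - 10/17, - 2/13 , 1, 1,  2,2, 3,6] 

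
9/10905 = 3/3635=0.00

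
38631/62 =38631/62 = 623.08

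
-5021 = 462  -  5483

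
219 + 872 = 1091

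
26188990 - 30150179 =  - 3961189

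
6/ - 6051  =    -  1 + 2015/2017 =- 0.00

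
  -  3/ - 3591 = 1/1197 = 0.00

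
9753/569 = 9753/569 = 17.14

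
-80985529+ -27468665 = - 108454194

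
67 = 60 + 7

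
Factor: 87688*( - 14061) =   -  1232980968 = - 2^3*3^1*43^1*97^1*109^1 * 113^1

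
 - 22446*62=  - 1391652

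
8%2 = 0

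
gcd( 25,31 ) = 1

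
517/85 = 517/85 = 6.08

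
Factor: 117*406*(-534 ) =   -  25366068 = - 2^2 * 3^3*7^1*13^1*29^1*89^1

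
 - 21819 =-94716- - 72897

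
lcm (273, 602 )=23478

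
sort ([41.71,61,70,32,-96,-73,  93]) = [ -96, - 73, 32, 41.71 , 61, 70, 93]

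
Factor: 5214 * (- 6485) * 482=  - 16297764780  =  - 2^2 * 3^1*5^1*11^1 * 79^1 * 241^1 * 1297^1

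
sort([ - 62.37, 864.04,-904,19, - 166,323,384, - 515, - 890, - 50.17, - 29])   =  [ - 904, - 890, - 515,-166, - 62.37,-50.17, - 29 , 19,323,384,864.04 ] 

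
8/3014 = 4/1507 = 0.00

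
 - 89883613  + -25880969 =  - 115764582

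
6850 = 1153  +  5697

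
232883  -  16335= 216548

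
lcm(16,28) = 112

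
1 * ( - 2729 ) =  - 2729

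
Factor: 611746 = 2^1* 305873^1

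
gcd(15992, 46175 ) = 1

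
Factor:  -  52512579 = -3^2*7^1 * 907^1*919^1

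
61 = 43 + 18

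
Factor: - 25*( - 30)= 2^1*3^1*5^3 = 750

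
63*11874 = 748062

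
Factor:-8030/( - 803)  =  10   =  2^1*5^1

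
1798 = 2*899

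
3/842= 3/842 = 0.00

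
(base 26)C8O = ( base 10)8344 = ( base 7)33220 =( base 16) 2098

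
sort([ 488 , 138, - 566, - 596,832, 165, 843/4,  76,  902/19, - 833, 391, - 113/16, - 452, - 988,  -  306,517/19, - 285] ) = [ - 988, - 833, - 596, - 566, - 452, - 306, - 285 , - 113/16,517/19,902/19,76,  138,165,843/4,391, 488,832]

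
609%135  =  69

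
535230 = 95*5634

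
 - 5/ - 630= 1/126 = 0.01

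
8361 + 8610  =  16971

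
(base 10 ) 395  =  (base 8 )613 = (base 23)h4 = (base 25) FK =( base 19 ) 11F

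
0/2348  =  0 =0.00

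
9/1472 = 9/1472 = 0.01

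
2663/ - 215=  - 13 + 132/215 =- 12.39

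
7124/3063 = 7124/3063 = 2.33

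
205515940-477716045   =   -272200105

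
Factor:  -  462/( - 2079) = 2^1*3^(  -  2)  =  2/9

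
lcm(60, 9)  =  180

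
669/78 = 223/26 = 8.58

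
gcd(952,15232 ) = 952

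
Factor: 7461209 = 7^1*1065887^1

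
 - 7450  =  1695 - 9145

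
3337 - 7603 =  - 4266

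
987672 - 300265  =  687407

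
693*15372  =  10652796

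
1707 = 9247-7540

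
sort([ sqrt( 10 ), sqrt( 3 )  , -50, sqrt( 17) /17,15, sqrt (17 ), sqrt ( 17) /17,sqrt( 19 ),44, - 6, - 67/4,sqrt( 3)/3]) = [-50, - 67/4, - 6, sqrt(17 )/17, sqrt( 17 )/17,sqrt( 3) /3 , sqrt( 3 ),sqrt( 10 ), sqrt( 17), sqrt(19 ),15,44]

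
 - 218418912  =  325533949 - 543952861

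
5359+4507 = 9866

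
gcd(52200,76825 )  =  25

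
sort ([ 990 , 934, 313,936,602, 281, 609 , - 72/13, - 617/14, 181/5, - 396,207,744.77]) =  [ - 396, - 617/14, - 72/13 , 181/5, 207 , 281,313, 602, 609,  744.77, 934 , 936,  990]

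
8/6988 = 2/1747 = 0.00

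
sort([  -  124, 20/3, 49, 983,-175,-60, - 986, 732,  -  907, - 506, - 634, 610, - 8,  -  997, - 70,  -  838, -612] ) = [ -997,-986, - 907,- 838, -634, - 612,- 506, - 175,-124, - 70, -60,-8, 20/3, 49,610,  732, 983]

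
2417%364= 233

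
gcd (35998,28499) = 1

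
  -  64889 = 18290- 83179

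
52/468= 1/9=0.11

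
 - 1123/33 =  - 35 + 32/33 = - 34.03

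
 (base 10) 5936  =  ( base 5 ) 142221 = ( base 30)6hq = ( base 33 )5ET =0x1730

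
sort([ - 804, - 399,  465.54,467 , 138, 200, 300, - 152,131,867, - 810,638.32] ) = [ - 810, - 804,-399, - 152,131, 138, 200  ,  300, 465.54, 467,638.32, 867 ]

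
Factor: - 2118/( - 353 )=2^1*3^1 =6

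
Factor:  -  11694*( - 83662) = 978343428 = 2^2 * 3^1*59^1*709^1*1949^1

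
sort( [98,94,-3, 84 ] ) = [ - 3,84,94  ,  98 ]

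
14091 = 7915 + 6176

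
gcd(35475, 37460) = 5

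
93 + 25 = 118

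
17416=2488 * 7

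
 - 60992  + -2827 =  - 63819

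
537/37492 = 537/37492 = 0.01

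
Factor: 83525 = 5^2*13^1*257^1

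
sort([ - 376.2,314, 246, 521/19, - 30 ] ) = [ - 376.2, - 30, 521/19, 246,314]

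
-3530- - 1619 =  - 1911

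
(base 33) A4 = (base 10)334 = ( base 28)BQ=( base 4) 11032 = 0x14e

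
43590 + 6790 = 50380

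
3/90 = 1/30 = 0.03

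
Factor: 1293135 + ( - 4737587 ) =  - 2^2*11^1*78283^1 = - 3444452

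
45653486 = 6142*7433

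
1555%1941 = 1555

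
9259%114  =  25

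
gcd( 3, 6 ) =3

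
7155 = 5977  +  1178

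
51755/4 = 12938 + 3/4 = 12938.75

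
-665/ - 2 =332 + 1/2 = 332.50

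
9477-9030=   447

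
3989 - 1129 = 2860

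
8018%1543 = 303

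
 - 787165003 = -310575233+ - 476589770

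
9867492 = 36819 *268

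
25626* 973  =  24934098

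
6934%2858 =1218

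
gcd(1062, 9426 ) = 6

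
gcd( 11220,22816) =4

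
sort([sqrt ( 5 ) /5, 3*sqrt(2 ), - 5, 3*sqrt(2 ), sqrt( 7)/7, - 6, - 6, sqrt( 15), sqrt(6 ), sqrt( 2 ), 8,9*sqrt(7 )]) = [ - 6, - 6,-5 , sqrt ( 7)/7,sqrt(5)/5,sqrt(2), sqrt( 6), sqrt(15 ),3*sqrt ( 2), 3*sqrt ( 2 ),8,9* sqrt ( 7) ]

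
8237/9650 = 8237/9650= 0.85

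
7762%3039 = 1684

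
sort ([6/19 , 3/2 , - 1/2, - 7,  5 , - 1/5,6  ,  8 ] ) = [-7 , - 1/2 , - 1/5, 6/19,3/2,5,6,8] 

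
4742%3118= 1624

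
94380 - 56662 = 37718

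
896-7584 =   -  6688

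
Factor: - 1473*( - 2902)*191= 2^1*3^1*191^1 * 491^1 *1451^1  =  816457386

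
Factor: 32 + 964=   996= 2^2*3^1*83^1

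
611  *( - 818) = -499798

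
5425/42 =129 + 1/6 = 129.17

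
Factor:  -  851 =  - 23^1*37^1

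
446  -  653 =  - 207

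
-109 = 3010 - 3119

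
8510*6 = 51060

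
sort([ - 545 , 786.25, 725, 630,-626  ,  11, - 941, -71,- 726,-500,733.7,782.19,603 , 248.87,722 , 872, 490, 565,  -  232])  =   [- 941, - 726, -626, - 545 , -500 , - 232,- 71,11 , 248.87,490,565,603,630 , 722, 725 , 733.7, 782.19,786.25, 872]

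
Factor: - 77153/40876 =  -2^( - 2)*  11^( - 1)*929^( - 1 )*77153^1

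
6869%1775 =1544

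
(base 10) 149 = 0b10010101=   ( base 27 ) 5e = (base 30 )4T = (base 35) 49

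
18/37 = 18/37 = 0.49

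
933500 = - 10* ( - 93350 )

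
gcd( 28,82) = 2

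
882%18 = 0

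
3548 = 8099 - 4551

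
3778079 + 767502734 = 771280813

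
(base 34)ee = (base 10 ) 490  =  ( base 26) im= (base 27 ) I4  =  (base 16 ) 1ea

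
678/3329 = 678/3329 =0.20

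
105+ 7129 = 7234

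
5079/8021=5079/8021 =0.63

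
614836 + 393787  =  1008623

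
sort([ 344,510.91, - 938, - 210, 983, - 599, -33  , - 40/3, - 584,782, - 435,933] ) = [ - 938, - 599, - 584,-435 , - 210, - 33, - 40/3, 344, 510.91, 782, 933, 983]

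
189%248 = 189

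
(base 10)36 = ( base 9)40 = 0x24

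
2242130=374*5995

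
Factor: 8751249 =3^2 *13^1*74797^1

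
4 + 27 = 31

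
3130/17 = 184 + 2/17 = 184.12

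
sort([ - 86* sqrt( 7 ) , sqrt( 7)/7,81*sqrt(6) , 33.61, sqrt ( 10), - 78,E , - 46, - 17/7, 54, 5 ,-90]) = [ - 86*sqrt( 7), - 90, - 78 , - 46 ,  -  17/7,sqrt(7) /7, E,  sqrt (10), 5, 33.61, 54 , 81 * sqrt( 6 )]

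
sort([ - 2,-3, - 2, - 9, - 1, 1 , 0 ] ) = [ - 9, - 3, - 2, - 2, - 1, 0, 1 ] 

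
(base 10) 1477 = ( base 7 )4210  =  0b10111000101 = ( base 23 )2i5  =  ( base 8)2705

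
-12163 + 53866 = 41703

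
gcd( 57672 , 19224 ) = 19224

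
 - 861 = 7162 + -8023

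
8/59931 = 8/59931=0.00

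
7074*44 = 311256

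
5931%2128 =1675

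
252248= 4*63062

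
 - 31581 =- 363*87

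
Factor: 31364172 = 2^2*3^4*7^1*13829^1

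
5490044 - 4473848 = 1016196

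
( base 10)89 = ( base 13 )6B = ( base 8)131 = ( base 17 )54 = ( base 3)10022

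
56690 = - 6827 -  - 63517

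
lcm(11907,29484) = 619164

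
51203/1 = 51203 = 51203.00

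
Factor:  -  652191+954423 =2^3 * 3^1*7^2*257^1 =302232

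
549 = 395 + 154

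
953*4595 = 4379035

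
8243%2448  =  899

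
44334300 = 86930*510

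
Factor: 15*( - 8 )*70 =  - 2^4*3^1 * 5^2*7^1 =-8400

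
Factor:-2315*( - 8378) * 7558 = 2^2*5^1*59^1*71^1*463^1 * 3779^1 = 146587939060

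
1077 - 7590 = - 6513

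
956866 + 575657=1532523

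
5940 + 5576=11516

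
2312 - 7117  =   - 4805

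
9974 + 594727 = 604701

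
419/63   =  6+41/63= 6.65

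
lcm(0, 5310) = 0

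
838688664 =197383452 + 641305212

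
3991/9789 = 307/753 = 0.41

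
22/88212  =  11/44106 = 0.00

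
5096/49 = 104 =104.00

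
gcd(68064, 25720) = 8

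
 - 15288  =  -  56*273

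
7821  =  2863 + 4958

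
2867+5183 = 8050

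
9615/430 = 22+ 31/86 =22.36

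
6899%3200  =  499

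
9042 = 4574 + 4468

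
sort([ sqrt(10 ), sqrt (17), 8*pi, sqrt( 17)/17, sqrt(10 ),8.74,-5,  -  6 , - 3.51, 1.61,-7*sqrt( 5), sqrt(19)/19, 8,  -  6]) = [-7 * sqrt(5), - 6, -6, - 5,  -  3.51, sqrt(19 ) /19, sqrt(17)/17, 1.61, sqrt ( 10),  sqrt( 10 ), sqrt(17), 8, 8.74, 8*pi ] 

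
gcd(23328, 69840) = 144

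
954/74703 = 318/24901 = 0.01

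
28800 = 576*50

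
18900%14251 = 4649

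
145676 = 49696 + 95980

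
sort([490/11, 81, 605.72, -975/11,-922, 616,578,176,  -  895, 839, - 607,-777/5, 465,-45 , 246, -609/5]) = [ - 922, - 895, - 607, - 777/5,- 609/5, - 975/11, - 45,490/11, 81, 176,246, 465, 578, 605.72, 616, 839 ]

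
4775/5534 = 4775/5534= 0.86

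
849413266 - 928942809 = -79529543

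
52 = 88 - 36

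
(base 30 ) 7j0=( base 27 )9bc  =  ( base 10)6870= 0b1101011010110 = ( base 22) E46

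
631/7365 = 631/7365 = 0.09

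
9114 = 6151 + 2963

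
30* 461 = 13830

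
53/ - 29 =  - 2 + 5/29  =  - 1.83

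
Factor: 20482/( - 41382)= - 49/99 = - 3^( - 2 )*7^2*11^( - 1) 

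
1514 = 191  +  1323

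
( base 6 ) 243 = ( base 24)43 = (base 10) 99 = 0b1100011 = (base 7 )201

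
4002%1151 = 549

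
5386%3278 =2108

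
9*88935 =800415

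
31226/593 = 31226/593 = 52.66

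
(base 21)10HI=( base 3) 111012220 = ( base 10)9636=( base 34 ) 8be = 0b10010110100100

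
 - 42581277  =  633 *( - 67269) 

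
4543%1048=351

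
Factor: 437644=2^2* 23^1*67^1*71^1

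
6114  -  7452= - 1338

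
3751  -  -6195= 9946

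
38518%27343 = 11175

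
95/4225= 19/845 = 0.02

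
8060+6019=14079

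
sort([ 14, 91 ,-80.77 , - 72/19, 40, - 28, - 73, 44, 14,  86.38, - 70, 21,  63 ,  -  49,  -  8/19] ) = [ - 80.77, - 73,  -  70, - 49, - 28,  -  72/19, - 8/19, 14, 14, 21 , 40,44, 63,86.38, 91]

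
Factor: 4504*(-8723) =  - 39288392=- 2^3*11^1*13^1*61^1*563^1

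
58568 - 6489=52079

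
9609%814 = 655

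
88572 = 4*22143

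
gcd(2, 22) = 2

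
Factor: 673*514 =2^1*257^1*673^1 = 345922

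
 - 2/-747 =2/747  =  0.00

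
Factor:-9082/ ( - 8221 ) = 2^1 *19^1*239^1*8221^(-1)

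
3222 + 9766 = 12988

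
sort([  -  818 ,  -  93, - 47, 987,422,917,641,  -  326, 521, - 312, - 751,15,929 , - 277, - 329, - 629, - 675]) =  [ - 818, - 751, - 675, - 629, - 329, - 326,  -  312,-277,  -  93,  -  47, 15,422,521,641,917,929,987] 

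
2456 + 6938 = 9394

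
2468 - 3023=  - 555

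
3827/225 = 3827/225 = 17.01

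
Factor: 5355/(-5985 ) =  - 17/19 = -17^1*19^( -1 ) 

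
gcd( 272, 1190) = 34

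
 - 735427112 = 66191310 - 801618422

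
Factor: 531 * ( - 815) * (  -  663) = 3^3*5^1*13^1 *17^1 * 59^1*163^1  =  286923195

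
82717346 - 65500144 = 17217202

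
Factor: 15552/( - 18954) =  - 32/39 = -2^5*3^( - 1)*13^( - 1)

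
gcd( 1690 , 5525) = 65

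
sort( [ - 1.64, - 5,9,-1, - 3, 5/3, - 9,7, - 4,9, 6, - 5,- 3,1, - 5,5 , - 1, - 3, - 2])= [-9,-5,-5, - 5,-4, - 3,-3, - 3, - 2,  -  1.64, - 1,  -  1, 1,  5/3, 5, 6,7,9,9]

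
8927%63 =44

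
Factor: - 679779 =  - 3^3 * 17^1*1481^1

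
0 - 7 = -7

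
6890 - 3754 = 3136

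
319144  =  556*574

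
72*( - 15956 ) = - 1148832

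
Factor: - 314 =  - 2^1*157^1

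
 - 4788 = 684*( - 7)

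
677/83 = 677/83 = 8.16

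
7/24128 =7/24128 = 0.00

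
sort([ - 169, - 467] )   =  [ - 467, - 169 ] 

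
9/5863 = 9/5863 = 0.00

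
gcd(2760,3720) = 120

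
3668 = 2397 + 1271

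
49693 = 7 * 7099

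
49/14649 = 49/14649 = 0.00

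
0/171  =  0 = 0.00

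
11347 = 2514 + 8833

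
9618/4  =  2404 + 1/2 = 2404.50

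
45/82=45/82 =0.55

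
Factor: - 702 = -2^1*3^3*13^1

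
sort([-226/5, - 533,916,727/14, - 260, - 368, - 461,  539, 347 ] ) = [ - 533,-461,-368,- 260, - 226/5, 727/14, 347, 539,916 ] 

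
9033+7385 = 16418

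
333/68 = 333/68 = 4.90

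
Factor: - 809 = - 809^1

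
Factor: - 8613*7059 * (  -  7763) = 471983933421 = 3^4 * 7^1 * 11^1*13^1*29^1*181^1*1109^1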